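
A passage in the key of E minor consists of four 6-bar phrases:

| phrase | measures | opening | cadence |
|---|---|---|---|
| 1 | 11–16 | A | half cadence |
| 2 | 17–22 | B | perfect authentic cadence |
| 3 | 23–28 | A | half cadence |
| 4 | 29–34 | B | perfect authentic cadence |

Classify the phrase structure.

repeated period

The cadence pattern HC–PAC–HC–PAC is weak–strong twice, and phrases 3–4 restate phrases 1–2: a period heard twice, not a double period (which would end weakly at phrase 2).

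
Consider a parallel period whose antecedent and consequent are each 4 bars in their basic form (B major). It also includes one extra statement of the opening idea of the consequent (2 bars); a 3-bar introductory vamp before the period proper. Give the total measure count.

13 measures

Basic parallel period: 4 + 4 = 8 bars.
8 (basic form) + 2 (extra statement) + 3 (introduction) = 13.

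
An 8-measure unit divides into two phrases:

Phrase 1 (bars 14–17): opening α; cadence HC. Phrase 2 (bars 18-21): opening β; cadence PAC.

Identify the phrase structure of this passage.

Phrase 1 ends with a half cadence (weaker) and phrase 2 with a perfect authentic cadence (stronger): antecedent + consequent = a period.
The two phrases open with different material (α / β), so the period is contrasting.

contrasting period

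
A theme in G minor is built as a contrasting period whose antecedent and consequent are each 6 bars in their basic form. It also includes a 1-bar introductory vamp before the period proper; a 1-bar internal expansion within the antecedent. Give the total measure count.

Basic contrasting period: 6 + 6 = 12 bars.
12 (basic form) + 1 (introduction) + 1 (internal expansion) = 14.

14 measures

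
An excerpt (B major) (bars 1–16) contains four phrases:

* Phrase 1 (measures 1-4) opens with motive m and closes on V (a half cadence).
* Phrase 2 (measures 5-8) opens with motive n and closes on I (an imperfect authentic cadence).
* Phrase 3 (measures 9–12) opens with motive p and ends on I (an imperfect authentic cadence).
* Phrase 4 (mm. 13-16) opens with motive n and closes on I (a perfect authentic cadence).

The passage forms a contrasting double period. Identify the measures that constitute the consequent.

In a double period the four phrases pair into a large antecedent (phrases 1–2, ending imperfect authentic cadence) and a large consequent (phrases 3–4, ending perfect authentic cadence). The consequent spans measures 9-16.

measures 9–16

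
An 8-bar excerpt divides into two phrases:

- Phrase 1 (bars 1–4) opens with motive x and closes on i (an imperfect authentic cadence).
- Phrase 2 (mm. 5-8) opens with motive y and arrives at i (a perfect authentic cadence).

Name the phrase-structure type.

Phrase 1 ends with an imperfect authentic cadence (weaker) and phrase 2 with a perfect authentic cadence (stronger): antecedent + consequent = a period.
The two phrases open with different material (x / y), so the period is contrasting.

contrasting period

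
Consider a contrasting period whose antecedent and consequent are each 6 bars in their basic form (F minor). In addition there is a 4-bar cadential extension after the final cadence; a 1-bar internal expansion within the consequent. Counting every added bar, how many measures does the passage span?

17 measures

Basic contrasting period: 6 + 6 = 12 bars.
12 (basic form) + 4 (cadential extension) + 1 (internal expansion) = 17.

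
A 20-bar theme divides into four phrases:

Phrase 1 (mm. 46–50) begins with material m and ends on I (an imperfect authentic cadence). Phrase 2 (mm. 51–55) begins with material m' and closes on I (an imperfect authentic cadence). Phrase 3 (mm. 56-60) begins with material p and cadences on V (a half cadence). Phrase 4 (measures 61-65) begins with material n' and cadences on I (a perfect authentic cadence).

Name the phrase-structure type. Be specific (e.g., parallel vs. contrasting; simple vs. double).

Four phrases in two halves: the first half (mm. 46–55) ends with an imperfect authentic cadence, the second (measures 56–65) with a perfect authentic cadence — a large antecedent–consequent pair, i.e. a double period.
Phrase 3 begins with different material from phrase 1, making it contrasting.

contrasting double period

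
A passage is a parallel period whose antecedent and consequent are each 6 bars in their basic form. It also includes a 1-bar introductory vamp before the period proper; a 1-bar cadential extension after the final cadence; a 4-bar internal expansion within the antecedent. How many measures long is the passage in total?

Basic parallel period: 6 + 6 = 12 bars.
12 (basic form) + 1 (introduction) + 1 (cadential extension) + 4 (internal expansion) = 18.

18 measures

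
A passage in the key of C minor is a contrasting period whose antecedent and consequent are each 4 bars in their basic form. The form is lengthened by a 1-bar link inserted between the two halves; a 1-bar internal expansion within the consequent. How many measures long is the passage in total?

Basic contrasting period: 4 + 4 = 8 bars.
8 (basic form) + 1 (link) + 1 (internal expansion) = 10.

10 measures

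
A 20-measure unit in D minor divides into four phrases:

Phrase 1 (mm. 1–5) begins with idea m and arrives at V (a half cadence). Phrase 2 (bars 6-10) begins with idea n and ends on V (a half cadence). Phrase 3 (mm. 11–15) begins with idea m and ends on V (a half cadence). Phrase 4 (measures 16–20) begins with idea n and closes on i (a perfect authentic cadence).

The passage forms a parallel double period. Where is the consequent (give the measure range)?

measures 11–20

In a double period the four phrases pair into a large antecedent (phrases 1–2, ending half cadence) and a large consequent (phrases 3–4, ending perfect authentic cadence). The consequent spans mm. 11–20.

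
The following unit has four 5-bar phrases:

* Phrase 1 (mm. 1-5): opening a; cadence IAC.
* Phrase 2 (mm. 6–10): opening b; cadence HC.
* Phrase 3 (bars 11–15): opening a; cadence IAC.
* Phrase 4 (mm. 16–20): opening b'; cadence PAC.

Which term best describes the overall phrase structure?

Four phrases in two halves: the first half (measures 1–10) ends with a half cadence, the second (bars 11-20) with a perfect authentic cadence — a large antecedent–consequent pair, i.e. a double period.
Phrase 3 begins with the same material as phrase 1, making it parallel.

parallel double period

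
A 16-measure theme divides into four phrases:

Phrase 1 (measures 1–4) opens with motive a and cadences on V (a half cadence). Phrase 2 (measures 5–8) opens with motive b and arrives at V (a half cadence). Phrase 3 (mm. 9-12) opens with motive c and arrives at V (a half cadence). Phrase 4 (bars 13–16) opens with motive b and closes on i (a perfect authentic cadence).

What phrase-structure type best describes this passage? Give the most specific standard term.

Four phrases in two halves: the first half (bars 1-8) ends with a half cadence, the second (measures 9–16) with a perfect authentic cadence — a large antecedent–consequent pair, i.e. a double period.
Phrase 3 begins with different material from phrase 1, making it contrasting.

contrasting double period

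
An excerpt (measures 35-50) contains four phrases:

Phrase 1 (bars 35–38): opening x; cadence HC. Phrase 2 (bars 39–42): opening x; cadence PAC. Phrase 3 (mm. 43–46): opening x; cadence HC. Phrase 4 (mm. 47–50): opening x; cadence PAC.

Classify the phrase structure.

repeated period

The cadence pattern HC–PAC–HC–PAC is weak–strong twice, and phrases 3–4 restate phrases 1–2: a period heard twice, not a double period (which would end weakly at phrase 2).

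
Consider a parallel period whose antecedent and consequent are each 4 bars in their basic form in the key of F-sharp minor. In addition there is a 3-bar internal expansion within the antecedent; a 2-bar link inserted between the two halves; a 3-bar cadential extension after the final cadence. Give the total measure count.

Basic parallel period: 4 + 4 = 8 bars.
8 (basic form) + 3 (internal expansion) + 2 (link) + 3 (cadential extension) = 16.

16 measures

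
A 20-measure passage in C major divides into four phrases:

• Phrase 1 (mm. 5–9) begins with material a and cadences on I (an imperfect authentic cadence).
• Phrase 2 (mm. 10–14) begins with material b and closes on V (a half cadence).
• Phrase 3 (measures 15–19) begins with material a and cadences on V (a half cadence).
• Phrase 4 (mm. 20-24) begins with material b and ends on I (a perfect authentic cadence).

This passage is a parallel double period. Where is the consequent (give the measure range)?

In a double period the four phrases pair into a large antecedent (phrases 1–2, ending half cadence) and a large consequent (phrases 3–4, ending perfect authentic cadence). The consequent spans mm. 15–24.

measures 15–24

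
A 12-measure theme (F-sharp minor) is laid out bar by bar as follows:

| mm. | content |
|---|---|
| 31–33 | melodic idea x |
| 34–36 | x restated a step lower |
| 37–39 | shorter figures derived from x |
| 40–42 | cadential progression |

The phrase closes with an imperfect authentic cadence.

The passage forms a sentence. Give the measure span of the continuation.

After the presentation (mm. 31–36), the continuation covers the fragmentation through the cadence: bars 37–42.

measures 37–42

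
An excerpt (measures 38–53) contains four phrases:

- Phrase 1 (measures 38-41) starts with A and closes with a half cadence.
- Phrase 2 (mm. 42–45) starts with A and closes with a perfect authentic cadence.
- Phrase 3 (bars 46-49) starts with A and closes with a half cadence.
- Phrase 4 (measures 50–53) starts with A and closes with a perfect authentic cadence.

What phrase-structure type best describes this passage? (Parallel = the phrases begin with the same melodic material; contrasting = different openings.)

repeated period

The cadence pattern HC–PAC–HC–PAC is weak–strong twice, and phrases 3–4 restate phrases 1–2: a period heard twice, not a double period (which would end weakly at phrase 2).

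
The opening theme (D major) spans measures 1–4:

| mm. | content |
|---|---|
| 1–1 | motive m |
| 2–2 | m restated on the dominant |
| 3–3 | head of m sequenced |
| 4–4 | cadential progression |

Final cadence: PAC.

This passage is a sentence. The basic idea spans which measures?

measures 1–1

The presentation of a sentence is the basic idea (m. 1) plus its repetition (m. 2); the basic idea is therefore m. 1.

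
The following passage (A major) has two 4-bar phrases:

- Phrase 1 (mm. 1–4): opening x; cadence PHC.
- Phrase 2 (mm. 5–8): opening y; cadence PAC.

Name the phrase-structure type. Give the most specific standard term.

contrasting period

Phrase 1 ends with a Phrygian half cadence (weaker) and phrase 2 with a perfect authentic cadence (stronger): antecedent + consequent = a period.
The two phrases open with different material (x / y), so the period is contrasting.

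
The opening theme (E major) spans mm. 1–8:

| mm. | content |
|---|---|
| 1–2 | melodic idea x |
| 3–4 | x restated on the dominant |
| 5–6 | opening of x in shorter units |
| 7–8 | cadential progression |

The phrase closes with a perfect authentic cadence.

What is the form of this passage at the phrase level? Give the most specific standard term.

sentence

Basic idea (mm. 1–2) + its repetition (measures 3–4) form the presentation; fragmentation and cadence (mm. 5–8) form the continuation — the 8-bar whole is a sentence.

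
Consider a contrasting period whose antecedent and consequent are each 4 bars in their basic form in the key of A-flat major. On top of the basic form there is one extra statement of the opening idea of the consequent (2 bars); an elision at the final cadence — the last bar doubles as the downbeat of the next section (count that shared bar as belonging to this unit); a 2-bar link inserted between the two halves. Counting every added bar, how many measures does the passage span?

Basic contrasting period: 4 + 4 = 8 bars.
8 (basic form) + 2 (extra statement) + 2 (link) = 12.
The elision shares a bar with the next section but does not change this unit's count.

12 measures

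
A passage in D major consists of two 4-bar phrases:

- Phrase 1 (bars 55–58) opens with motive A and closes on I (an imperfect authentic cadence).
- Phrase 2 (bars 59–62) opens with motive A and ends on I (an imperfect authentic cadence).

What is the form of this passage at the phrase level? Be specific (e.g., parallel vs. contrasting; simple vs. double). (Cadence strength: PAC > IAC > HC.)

Both phrases have the same opening (A) and the same cadence (imperfect authentic cadence): the second is a restatement, not a consequent, so this is a repeated phrase rather than a period.

repeated phrase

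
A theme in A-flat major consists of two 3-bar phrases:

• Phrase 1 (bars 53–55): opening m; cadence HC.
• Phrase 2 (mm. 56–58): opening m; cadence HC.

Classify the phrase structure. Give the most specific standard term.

repeated phrase

Both phrases have the same opening (m) and the same cadence (half cadence): the second is a restatement, not a consequent, so this is a repeated phrase rather than a period.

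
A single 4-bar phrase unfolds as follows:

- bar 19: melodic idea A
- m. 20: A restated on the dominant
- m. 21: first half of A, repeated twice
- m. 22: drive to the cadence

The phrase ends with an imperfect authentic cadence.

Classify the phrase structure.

Basic idea (m. 19) + its repetition (m. 20) form the presentation; fragmentation and cadence (mm. 21–22) form the continuation — the 4-bar whole is a sentence.

sentence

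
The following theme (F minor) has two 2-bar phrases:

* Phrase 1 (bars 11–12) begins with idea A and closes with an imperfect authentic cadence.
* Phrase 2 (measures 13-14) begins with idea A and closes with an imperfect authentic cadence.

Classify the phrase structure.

repeated phrase

Both phrases have the same opening (A) and the same cadence (imperfect authentic cadence): the second is a restatement, not a consequent, so this is a repeated phrase rather than a period.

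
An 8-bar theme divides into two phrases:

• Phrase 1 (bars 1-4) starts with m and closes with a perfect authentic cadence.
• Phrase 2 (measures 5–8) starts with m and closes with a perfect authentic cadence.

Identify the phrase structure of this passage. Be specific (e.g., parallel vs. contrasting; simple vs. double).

repeated phrase

Both phrases have the same opening (m) and the same cadence (perfect authentic cadence): the second is a restatement, not a consequent, so this is a repeated phrase rather than a period.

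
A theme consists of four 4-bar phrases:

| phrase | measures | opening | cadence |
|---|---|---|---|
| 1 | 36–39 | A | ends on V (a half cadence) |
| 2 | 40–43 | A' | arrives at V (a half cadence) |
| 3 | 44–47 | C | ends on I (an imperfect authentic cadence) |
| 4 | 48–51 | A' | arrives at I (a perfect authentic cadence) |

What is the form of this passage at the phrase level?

Four phrases in two halves: the first half (measures 36-43) ends with a half cadence, the second (mm. 44–51) with a perfect authentic cadence — a large antecedent–consequent pair, i.e. a double period.
Phrase 3 begins with different material from phrase 1, making it contrasting.

contrasting double period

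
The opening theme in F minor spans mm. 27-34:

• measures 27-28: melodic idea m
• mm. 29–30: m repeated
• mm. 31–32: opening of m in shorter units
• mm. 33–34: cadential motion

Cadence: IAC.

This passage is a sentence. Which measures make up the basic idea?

The presentation of a sentence is the basic idea (bars 27–28) plus its repetition (mm. 29–30); the basic idea is therefore measures 27–28.

measures 27–28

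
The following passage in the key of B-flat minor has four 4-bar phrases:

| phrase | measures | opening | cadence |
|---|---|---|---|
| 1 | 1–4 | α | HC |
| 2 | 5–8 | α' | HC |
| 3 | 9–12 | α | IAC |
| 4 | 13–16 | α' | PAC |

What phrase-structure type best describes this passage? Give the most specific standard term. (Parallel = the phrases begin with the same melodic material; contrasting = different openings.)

Four phrases in two halves: the first half (bars 1-8) ends with a half cadence, the second (measures 9–16) with a perfect authentic cadence — a large antecedent–consequent pair, i.e. a double period.
Phrase 3 begins with the same material as phrase 1, making it parallel.

parallel double period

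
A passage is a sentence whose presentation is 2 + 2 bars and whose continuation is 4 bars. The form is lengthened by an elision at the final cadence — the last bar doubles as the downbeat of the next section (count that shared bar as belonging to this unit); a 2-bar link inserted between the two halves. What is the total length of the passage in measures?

Basic sentence: 2 + 2 + 4 = 8 bars.
8 (basic form) + 2 (link) = 10.
The elision shares a bar with the next section but does not change this unit's count.

10 measures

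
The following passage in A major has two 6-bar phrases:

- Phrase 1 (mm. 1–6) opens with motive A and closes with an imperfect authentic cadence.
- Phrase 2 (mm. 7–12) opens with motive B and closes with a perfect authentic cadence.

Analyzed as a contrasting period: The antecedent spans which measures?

The antecedent is the phrase ending with the weaker cadence (imperfect authentic cadence, phrase 1) and the consequent the one ending more conclusively (perfect authentic cadence, phrase 2); the antecedent is bars 1–6.

measures 1–6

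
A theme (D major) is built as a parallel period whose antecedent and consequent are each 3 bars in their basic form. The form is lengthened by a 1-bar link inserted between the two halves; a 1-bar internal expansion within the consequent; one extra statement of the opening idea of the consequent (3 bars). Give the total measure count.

11 measures

Basic parallel period: 3 + 3 = 6 bars.
6 (basic form) + 1 (link) + 1 (internal expansion) + 3 (extra statement) = 11.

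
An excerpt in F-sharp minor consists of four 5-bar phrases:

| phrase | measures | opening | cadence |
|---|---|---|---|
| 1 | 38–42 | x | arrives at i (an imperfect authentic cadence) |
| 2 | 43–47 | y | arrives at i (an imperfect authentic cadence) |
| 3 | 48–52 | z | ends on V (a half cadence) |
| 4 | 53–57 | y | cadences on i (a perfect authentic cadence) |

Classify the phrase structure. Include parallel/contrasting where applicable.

Four phrases in two halves: the first half (bars 38–47) ends with an imperfect authentic cadence, the second (bars 48–57) with a perfect authentic cadence — a large antecedent–consequent pair, i.e. a double period.
Phrase 3 begins with different material from phrase 1, making it contrasting.

contrasting double period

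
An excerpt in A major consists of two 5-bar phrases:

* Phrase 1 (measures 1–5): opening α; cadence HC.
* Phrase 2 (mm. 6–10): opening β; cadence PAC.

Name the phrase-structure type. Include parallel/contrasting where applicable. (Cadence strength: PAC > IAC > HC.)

Phrase 1 ends with a half cadence (weaker) and phrase 2 with a perfect authentic cadence (stronger): antecedent + consequent = a period.
The two phrases open with different material (α / β), so the period is contrasting.

contrasting period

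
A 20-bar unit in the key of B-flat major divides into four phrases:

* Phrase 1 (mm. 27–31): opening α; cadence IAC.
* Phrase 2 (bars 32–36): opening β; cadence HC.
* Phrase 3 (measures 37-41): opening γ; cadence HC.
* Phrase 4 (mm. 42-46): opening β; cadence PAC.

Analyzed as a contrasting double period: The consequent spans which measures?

In a double period the four phrases pair into a large antecedent (phrases 1–2, ending half cadence) and a large consequent (phrases 3–4, ending perfect authentic cadence). The consequent spans mm. 37–46.

measures 37–46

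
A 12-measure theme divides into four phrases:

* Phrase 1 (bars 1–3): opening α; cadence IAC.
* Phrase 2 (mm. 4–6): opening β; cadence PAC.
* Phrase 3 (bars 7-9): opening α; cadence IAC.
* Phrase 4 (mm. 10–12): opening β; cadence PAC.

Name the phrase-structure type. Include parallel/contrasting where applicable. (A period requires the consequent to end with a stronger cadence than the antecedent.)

The cadence pattern IAC–PAC–IAC–PAC is weak–strong twice, and phrases 3–4 restate phrases 1–2: a period heard twice, not a double period (which would end weakly at phrase 2).

repeated period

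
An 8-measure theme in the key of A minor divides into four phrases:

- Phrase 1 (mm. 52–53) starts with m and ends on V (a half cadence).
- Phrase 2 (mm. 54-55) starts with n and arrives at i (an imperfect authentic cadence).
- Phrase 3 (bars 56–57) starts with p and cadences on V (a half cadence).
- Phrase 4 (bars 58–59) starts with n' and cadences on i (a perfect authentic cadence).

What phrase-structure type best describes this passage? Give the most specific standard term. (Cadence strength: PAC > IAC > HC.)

Four phrases in two halves: the first half (mm. 52–55) ends with an imperfect authentic cadence, the second (bars 56–59) with a perfect authentic cadence — a large antecedent–consequent pair, i.e. a double period.
Phrase 3 begins with different material from phrase 1, making it contrasting.

contrasting double period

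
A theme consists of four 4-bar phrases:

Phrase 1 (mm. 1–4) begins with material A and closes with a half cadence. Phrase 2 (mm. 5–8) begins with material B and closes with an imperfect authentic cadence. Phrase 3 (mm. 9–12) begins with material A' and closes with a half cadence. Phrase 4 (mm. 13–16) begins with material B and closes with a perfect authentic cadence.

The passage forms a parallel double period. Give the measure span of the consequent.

measures 9–16

In a double period the first pair of phrases (ending imperfect authentic cadence) is the large antecedent and the second pair (ending perfect authentic cadence) is the large consequent; the consequent is measures 9–16.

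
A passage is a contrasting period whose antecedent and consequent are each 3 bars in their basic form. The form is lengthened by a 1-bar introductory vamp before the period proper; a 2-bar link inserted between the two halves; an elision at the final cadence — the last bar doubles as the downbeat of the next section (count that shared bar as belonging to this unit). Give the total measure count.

9 measures

Basic contrasting period: 3 + 3 = 6 bars.
6 (basic form) + 1 (introduction) + 2 (link) = 9.
The elision shares a bar with the next section but does not change this unit's count.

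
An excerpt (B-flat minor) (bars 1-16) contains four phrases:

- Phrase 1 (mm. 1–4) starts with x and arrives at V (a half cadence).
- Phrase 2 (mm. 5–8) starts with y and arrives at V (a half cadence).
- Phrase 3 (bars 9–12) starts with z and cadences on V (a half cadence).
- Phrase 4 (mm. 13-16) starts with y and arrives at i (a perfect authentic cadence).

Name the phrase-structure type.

contrasting double period

Four phrases in two halves: the first half (measures 1–8) ends with a half cadence, the second (bars 9–16) with a perfect authentic cadence — a large antecedent–consequent pair, i.e. a double period.
Phrase 3 begins with different material from phrase 1, making it contrasting.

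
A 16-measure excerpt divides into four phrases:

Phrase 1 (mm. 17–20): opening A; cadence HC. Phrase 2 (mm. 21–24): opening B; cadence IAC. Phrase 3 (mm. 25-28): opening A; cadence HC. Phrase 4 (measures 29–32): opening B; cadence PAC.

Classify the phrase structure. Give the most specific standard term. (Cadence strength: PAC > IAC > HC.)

parallel double period

Four phrases in two halves: the first half (bars 17–24) ends with an imperfect authentic cadence, the second (bars 25-32) with a perfect authentic cadence — a large antecedent–consequent pair, i.e. a double period.
Phrase 3 begins with the same material as phrase 1, making it parallel.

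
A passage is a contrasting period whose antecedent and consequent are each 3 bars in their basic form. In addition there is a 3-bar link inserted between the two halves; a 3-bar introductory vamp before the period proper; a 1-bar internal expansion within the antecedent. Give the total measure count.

13 measures

Basic contrasting period: 3 + 3 = 6 bars.
6 (basic form) + 3 (link) + 3 (introduction) + 1 (internal expansion) = 13.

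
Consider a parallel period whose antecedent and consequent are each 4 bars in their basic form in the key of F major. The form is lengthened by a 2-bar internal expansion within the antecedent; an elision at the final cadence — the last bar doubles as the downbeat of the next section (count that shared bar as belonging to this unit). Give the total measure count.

10 measures

Basic parallel period: 4 + 4 = 8 bars.
8 (basic form) + 2 (internal expansion) = 10.
The elision shares a bar with the next section but does not change this unit's count.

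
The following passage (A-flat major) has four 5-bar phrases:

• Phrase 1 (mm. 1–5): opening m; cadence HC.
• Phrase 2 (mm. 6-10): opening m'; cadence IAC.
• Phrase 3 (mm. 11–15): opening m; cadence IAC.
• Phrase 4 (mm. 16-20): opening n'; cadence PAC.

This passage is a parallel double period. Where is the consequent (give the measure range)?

In a double period the four phrases pair into a large antecedent (phrases 1–2, ending imperfect authentic cadence) and a large consequent (phrases 3–4, ending perfect authentic cadence). The consequent spans bars 11–20.

measures 11–20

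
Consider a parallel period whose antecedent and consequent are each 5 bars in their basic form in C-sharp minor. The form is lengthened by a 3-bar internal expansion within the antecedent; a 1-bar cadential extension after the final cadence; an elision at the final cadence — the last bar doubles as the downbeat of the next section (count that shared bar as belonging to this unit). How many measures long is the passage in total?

14 measures

Basic parallel period: 5 + 5 = 10 bars.
10 (basic form) + 3 (internal expansion) + 1 (cadential extension) = 14.
The elision shares a bar with the next section but does not change this unit's count.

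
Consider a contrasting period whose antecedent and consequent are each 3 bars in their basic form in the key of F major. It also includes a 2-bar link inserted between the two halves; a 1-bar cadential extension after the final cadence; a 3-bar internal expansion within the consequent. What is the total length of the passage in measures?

12 measures

Basic contrasting period: 3 + 3 = 6 bars.
6 (basic form) + 2 (link) + 1 (cadential extension) + 3 (internal expansion) = 12.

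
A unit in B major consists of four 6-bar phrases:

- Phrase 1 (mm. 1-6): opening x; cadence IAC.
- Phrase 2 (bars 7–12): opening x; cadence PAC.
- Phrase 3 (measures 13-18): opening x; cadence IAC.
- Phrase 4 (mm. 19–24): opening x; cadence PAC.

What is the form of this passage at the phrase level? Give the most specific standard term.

The cadence pattern IAC–PAC–IAC–PAC is weak–strong twice, and phrases 3–4 restate phrases 1–2: a period heard twice, not a double period (which would end weakly at phrase 2).

repeated period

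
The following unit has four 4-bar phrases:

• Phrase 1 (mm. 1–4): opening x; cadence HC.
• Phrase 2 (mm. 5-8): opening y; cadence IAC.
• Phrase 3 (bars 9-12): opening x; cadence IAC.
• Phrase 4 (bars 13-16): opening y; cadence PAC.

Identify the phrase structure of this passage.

parallel double period

Four phrases in two halves: the first half (bars 1–8) ends with an imperfect authentic cadence, the second (mm. 9–16) with a perfect authentic cadence — a large antecedent–consequent pair, i.e. a double period.
Phrase 3 begins with the same material as phrase 1, making it parallel.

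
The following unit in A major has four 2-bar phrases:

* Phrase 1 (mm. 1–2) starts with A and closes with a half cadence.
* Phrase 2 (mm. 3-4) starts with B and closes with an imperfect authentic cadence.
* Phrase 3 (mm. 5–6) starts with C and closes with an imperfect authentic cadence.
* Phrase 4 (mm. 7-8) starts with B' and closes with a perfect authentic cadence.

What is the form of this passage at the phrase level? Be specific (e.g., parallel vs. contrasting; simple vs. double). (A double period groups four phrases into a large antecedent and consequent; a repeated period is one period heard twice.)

Four phrases in two halves: the first half (bars 1–4) ends with an imperfect authentic cadence, the second (bars 5–8) with a perfect authentic cadence — a large antecedent–consequent pair, i.e. a double period.
Phrase 3 begins with different material from phrase 1, making it contrasting.

contrasting double period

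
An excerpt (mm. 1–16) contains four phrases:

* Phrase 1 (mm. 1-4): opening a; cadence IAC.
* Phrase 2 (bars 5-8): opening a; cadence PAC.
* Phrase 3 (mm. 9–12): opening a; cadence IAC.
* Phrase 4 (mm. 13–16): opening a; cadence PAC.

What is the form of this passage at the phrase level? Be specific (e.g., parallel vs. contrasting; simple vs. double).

repeated period

The cadence pattern IAC–PAC–IAC–PAC is weak–strong twice, and phrases 3–4 restate phrases 1–2: a period heard twice, not a double period (which would end weakly at phrase 2).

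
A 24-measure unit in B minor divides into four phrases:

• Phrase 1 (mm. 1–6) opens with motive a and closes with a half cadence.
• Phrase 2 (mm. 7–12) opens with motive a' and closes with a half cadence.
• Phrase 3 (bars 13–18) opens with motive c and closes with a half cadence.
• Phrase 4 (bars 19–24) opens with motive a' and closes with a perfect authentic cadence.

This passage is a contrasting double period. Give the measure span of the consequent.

In a double period the four phrases pair into a large antecedent (phrases 1–2, ending half cadence) and a large consequent (phrases 3–4, ending perfect authentic cadence). The consequent spans measures 13–24.

measures 13–24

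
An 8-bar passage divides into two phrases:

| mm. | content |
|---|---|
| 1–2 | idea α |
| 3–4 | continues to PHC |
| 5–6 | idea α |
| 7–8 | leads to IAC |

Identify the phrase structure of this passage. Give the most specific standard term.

Phrase 1 ends with a Phrygian half cadence (weaker) and phrase 2 with an imperfect authentic cadence (stronger): antecedent + consequent = a period.
The two phrases open with the same material (α / α), so the period is parallel.

parallel period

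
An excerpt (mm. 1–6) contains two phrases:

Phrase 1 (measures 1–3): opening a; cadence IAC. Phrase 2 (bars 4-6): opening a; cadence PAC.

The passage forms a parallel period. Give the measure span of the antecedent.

measures 1–3

The phrase ending with the weaker cadence (imperfect authentic cadence) is the antecedent; the one ending more conclusively (perfect authentic cadence) is the consequent. The antecedent is measures 1–3.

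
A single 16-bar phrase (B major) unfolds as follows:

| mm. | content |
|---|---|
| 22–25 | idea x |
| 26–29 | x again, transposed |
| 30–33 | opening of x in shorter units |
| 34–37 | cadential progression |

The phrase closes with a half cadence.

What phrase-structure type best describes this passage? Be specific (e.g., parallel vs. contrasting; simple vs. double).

sentence

Basic idea (mm. 22–25) + its repetition (mm. 26-29) form the presentation; fragmentation and cadence (mm. 30–37) form the continuation — the 16-bar whole is a sentence.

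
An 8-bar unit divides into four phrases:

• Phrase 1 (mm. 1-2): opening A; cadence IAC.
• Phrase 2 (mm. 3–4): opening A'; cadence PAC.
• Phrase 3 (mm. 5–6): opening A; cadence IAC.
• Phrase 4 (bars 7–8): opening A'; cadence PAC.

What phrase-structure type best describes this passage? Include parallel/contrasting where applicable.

repeated period

The cadence pattern IAC–PAC–IAC–PAC is weak–strong twice, and phrases 3–4 restate phrases 1–2: a period heard twice, not a double period (which would end weakly at phrase 2).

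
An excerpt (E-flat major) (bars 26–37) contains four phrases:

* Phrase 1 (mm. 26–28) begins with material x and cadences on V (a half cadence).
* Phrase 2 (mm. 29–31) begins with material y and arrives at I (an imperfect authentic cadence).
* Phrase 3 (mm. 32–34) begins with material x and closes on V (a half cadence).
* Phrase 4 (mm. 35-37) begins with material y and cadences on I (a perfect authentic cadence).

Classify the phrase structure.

Four phrases in two halves: the first half (mm. 26–31) ends with an imperfect authentic cadence, the second (bars 32–37) with a perfect authentic cadence — a large antecedent–consequent pair, i.e. a double period.
Phrase 3 begins with the same material as phrase 1, making it parallel.

parallel double period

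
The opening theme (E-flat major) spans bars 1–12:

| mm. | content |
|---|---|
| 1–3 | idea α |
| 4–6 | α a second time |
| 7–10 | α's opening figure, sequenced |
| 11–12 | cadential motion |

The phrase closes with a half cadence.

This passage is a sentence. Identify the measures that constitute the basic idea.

The presentation of a sentence is the basic idea (bars 1–3) plus its repetition (bars 4–6); the basic idea is therefore bars 1–3.

measures 1–3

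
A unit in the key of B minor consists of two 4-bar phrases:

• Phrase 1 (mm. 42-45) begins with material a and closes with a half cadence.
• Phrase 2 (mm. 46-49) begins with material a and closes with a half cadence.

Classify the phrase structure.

repeated phrase

Both phrases have the same opening (a) and the same cadence (half cadence): the second is a restatement, not a consequent, so this is a repeated phrase rather than a period.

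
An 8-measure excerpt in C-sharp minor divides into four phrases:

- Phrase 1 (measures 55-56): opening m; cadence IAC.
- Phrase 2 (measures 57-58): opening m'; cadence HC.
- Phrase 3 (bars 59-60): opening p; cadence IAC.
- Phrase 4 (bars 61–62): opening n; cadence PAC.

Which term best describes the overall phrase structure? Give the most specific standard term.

contrasting double period

Four phrases in two halves: the first half (mm. 55–58) ends with a half cadence, the second (measures 59-62) with a perfect authentic cadence — a large antecedent–consequent pair, i.e. a double period.
Phrase 3 begins with different material from phrase 1, making it contrasting.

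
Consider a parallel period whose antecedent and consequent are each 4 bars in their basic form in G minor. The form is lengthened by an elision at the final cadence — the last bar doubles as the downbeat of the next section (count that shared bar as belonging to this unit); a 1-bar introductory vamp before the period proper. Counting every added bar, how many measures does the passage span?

9 measures

Basic parallel period: 4 + 4 = 8 bars.
8 (basic form) + 1 (introduction) = 9.
The elision shares a bar with the next section but does not change this unit's count.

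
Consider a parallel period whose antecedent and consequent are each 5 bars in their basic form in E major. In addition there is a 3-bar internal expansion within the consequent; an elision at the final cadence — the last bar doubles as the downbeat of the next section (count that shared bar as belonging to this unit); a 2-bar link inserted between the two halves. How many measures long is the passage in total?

Basic parallel period: 5 + 5 = 10 bars.
10 (basic form) + 3 (internal expansion) + 2 (link) = 15.
The elision shares a bar with the next section but does not change this unit's count.

15 measures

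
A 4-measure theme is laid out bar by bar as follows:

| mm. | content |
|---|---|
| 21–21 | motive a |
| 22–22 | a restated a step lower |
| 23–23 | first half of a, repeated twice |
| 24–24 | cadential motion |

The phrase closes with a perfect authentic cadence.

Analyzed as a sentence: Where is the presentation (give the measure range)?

The presentation of a sentence is the basic idea (bar 21) plus its repetition (m. 22); the presentation is therefore mm. 21–22.

measures 21–22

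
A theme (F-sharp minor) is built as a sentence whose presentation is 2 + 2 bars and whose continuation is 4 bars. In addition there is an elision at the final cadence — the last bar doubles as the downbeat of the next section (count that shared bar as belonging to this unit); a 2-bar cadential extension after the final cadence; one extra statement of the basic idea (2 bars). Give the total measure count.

Basic sentence: 2 + 2 + 4 = 8 bars.
8 (basic form) + 2 (cadential extension) + 2 (extra statement) = 12.
The elision shares a bar with the next section but does not change this unit's count.

12 measures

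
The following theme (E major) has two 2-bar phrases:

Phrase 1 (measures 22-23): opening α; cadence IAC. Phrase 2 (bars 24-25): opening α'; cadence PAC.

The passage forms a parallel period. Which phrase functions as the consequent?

phrase 2

The phrase ending with the weaker cadence (imperfect authentic cadence) is the antecedent; the one ending more conclusively (perfect authentic cadence) is the consequent. The consequent is phrase 2.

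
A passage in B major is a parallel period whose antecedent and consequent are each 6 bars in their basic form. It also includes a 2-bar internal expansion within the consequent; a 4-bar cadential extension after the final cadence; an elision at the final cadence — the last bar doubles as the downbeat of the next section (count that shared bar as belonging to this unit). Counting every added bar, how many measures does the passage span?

Basic parallel period: 6 + 6 = 12 bars.
12 (basic form) + 2 (internal expansion) + 4 (cadential extension) = 18.
The elision shares a bar with the next section but does not change this unit's count.

18 measures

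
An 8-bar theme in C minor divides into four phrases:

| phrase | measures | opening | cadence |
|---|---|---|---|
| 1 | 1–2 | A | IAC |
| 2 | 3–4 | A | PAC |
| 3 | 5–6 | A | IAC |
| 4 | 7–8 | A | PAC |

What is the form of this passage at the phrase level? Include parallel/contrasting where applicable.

The cadence pattern IAC–PAC–IAC–PAC is weak–strong twice, and phrases 3–4 restate phrases 1–2: a period heard twice, not a double period (which would end weakly at phrase 2).

repeated period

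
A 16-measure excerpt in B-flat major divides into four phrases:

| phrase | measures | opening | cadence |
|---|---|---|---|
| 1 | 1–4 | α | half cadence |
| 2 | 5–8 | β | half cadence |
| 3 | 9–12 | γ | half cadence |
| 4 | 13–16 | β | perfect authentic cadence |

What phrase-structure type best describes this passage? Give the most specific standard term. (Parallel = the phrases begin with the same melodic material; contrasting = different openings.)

contrasting double period

Four phrases in two halves: the first half (measures 1–8) ends with a half cadence, the second (mm. 9-16) with a perfect authentic cadence — a large antecedent–consequent pair, i.e. a double period.
Phrase 3 begins with different material from phrase 1, making it contrasting.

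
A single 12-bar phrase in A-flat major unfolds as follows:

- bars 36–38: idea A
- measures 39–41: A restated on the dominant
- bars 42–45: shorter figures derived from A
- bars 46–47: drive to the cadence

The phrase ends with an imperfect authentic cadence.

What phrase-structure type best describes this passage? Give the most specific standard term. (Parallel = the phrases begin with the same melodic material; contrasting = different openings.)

sentence

Basic idea (mm. 36–38) + its repetition (mm. 39–41) form the presentation; fragmentation and cadence (mm. 42-47) form the continuation — the 12-bar whole is a sentence.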